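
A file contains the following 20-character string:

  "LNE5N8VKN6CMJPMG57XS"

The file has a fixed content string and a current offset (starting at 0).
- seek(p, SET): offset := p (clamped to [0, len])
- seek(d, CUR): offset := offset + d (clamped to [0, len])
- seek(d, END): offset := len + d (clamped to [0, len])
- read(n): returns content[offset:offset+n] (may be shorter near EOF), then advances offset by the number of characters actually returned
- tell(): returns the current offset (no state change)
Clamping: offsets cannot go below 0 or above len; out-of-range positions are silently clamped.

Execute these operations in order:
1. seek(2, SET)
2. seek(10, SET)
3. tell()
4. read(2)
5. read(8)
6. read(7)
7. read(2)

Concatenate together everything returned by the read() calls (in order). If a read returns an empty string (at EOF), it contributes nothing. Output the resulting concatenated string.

Answer: CMJPMG57XS

Derivation:
After 1 (seek(2, SET)): offset=2
After 2 (seek(10, SET)): offset=10
After 3 (tell()): offset=10
After 4 (read(2)): returned 'CM', offset=12
After 5 (read(8)): returned 'JPMG57XS', offset=20
After 6 (read(7)): returned '', offset=20
After 7 (read(2)): returned '', offset=20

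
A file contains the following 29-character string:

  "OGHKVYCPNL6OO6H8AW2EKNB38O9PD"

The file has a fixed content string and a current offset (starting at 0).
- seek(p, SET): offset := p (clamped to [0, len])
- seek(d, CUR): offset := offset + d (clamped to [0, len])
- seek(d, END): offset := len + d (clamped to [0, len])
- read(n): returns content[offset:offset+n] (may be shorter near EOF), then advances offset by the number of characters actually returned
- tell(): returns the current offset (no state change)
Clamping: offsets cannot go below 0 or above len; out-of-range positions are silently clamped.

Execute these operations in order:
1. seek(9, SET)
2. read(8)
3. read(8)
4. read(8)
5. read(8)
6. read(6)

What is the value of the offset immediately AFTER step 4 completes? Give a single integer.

After 1 (seek(9, SET)): offset=9
After 2 (read(8)): returned 'L6OO6H8A', offset=17
After 3 (read(8)): returned 'W2EKNB38', offset=25
After 4 (read(8)): returned 'O9PD', offset=29

Answer: 29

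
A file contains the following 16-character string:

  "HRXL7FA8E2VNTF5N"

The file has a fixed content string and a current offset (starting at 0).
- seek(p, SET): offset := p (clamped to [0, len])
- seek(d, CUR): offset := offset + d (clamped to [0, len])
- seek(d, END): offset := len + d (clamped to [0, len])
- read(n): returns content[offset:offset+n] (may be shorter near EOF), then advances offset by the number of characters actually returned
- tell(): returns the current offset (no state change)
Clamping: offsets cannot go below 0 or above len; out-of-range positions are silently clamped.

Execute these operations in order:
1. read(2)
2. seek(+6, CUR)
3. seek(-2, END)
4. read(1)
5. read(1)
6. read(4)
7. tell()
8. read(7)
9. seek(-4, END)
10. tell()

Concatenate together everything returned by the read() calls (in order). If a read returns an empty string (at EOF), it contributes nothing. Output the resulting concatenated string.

After 1 (read(2)): returned 'HR', offset=2
After 2 (seek(+6, CUR)): offset=8
After 3 (seek(-2, END)): offset=14
After 4 (read(1)): returned '5', offset=15
After 5 (read(1)): returned 'N', offset=16
After 6 (read(4)): returned '', offset=16
After 7 (tell()): offset=16
After 8 (read(7)): returned '', offset=16
After 9 (seek(-4, END)): offset=12
After 10 (tell()): offset=12

Answer: HR5N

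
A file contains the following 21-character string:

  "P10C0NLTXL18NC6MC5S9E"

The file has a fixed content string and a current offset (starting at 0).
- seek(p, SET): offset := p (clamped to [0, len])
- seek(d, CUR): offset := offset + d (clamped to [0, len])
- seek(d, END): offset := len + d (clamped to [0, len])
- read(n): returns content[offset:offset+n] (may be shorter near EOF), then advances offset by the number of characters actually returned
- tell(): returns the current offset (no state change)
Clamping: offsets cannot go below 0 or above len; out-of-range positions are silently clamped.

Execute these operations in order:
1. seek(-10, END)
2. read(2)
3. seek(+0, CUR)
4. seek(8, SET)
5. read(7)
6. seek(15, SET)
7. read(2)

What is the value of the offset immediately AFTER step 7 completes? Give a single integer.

After 1 (seek(-10, END)): offset=11
After 2 (read(2)): returned '8N', offset=13
After 3 (seek(+0, CUR)): offset=13
After 4 (seek(8, SET)): offset=8
After 5 (read(7)): returned 'XL18NC6', offset=15
After 6 (seek(15, SET)): offset=15
After 7 (read(2)): returned 'MC', offset=17

Answer: 17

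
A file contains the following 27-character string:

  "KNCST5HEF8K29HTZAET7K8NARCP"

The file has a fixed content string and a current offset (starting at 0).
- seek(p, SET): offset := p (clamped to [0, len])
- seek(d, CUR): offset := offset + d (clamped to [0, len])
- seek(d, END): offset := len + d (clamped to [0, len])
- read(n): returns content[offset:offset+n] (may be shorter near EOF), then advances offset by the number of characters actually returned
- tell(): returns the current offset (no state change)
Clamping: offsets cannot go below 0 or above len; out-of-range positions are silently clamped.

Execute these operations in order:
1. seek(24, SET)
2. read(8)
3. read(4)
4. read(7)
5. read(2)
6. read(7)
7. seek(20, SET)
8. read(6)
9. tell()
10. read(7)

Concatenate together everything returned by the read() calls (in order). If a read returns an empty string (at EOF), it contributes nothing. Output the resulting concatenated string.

Answer: RCPK8NARCP

Derivation:
After 1 (seek(24, SET)): offset=24
After 2 (read(8)): returned 'RCP', offset=27
After 3 (read(4)): returned '', offset=27
After 4 (read(7)): returned '', offset=27
After 5 (read(2)): returned '', offset=27
After 6 (read(7)): returned '', offset=27
After 7 (seek(20, SET)): offset=20
After 8 (read(6)): returned 'K8NARC', offset=26
After 9 (tell()): offset=26
After 10 (read(7)): returned 'P', offset=27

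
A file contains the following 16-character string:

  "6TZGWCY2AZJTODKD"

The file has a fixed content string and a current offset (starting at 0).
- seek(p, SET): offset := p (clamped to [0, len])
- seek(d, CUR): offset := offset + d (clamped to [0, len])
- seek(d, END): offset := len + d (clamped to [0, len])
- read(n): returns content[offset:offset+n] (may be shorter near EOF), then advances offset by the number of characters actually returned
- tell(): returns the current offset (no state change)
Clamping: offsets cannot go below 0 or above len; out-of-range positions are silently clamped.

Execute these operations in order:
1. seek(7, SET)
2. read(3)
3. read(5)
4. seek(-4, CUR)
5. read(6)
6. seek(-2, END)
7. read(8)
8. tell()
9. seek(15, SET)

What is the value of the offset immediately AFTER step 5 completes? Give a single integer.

Answer: 16

Derivation:
After 1 (seek(7, SET)): offset=7
After 2 (read(3)): returned '2AZ', offset=10
After 3 (read(5)): returned 'JTODK', offset=15
After 4 (seek(-4, CUR)): offset=11
After 5 (read(6)): returned 'TODKD', offset=16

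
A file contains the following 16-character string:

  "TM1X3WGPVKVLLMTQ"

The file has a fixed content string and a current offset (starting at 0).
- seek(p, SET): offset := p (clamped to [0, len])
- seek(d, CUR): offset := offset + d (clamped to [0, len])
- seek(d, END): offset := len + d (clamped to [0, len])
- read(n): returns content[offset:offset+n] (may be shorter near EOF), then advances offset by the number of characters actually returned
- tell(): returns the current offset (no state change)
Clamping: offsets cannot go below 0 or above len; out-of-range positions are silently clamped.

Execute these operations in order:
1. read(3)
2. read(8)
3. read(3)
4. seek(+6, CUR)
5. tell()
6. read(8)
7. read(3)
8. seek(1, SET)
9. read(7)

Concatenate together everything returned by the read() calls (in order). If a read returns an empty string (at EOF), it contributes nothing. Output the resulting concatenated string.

After 1 (read(3)): returned 'TM1', offset=3
After 2 (read(8)): returned 'X3WGPVKV', offset=11
After 3 (read(3)): returned 'LLM', offset=14
After 4 (seek(+6, CUR)): offset=16
After 5 (tell()): offset=16
After 6 (read(8)): returned '', offset=16
After 7 (read(3)): returned '', offset=16
After 8 (seek(1, SET)): offset=1
After 9 (read(7)): returned 'M1X3WGP', offset=8

Answer: TM1X3WGPVKVLLMM1X3WGP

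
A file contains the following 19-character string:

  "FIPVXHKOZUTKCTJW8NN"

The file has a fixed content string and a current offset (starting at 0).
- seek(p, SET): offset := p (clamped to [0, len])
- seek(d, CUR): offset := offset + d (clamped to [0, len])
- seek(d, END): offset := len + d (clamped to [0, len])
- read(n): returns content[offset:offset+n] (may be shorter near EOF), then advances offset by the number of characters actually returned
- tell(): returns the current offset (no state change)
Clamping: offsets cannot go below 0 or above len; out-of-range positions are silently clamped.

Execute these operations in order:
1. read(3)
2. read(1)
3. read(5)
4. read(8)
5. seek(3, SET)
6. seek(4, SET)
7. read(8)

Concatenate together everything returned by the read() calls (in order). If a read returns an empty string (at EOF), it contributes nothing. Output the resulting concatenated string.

Answer: FIPVXHKOZUTKCTJW8XHKOZUTK

Derivation:
After 1 (read(3)): returned 'FIP', offset=3
After 2 (read(1)): returned 'V', offset=4
After 3 (read(5)): returned 'XHKOZ', offset=9
After 4 (read(8)): returned 'UTKCTJW8', offset=17
After 5 (seek(3, SET)): offset=3
After 6 (seek(4, SET)): offset=4
After 7 (read(8)): returned 'XHKOZUTK', offset=12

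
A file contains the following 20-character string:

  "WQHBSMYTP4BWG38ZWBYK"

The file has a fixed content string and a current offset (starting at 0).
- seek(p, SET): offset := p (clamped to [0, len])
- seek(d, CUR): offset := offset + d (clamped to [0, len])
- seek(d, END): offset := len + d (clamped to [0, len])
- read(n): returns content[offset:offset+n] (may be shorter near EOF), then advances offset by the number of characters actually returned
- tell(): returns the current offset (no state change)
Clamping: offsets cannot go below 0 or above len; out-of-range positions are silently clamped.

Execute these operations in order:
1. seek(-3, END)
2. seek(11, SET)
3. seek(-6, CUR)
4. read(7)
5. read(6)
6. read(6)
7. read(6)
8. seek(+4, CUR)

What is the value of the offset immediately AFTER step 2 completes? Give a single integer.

Answer: 11

Derivation:
After 1 (seek(-3, END)): offset=17
After 2 (seek(11, SET)): offset=11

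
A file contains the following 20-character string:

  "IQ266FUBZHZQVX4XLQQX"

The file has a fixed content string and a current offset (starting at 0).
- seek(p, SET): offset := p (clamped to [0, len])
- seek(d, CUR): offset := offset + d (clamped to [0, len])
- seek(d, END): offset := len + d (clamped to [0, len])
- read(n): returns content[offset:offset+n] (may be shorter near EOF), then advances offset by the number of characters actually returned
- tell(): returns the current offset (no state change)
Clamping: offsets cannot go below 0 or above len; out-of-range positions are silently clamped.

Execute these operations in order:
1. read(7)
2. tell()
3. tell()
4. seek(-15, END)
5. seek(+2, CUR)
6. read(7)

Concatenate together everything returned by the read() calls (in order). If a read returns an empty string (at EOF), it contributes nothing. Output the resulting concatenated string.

Answer: IQ266FUBZHZQVX

Derivation:
After 1 (read(7)): returned 'IQ266FU', offset=7
After 2 (tell()): offset=7
After 3 (tell()): offset=7
After 4 (seek(-15, END)): offset=5
After 5 (seek(+2, CUR)): offset=7
After 6 (read(7)): returned 'BZHZQVX', offset=14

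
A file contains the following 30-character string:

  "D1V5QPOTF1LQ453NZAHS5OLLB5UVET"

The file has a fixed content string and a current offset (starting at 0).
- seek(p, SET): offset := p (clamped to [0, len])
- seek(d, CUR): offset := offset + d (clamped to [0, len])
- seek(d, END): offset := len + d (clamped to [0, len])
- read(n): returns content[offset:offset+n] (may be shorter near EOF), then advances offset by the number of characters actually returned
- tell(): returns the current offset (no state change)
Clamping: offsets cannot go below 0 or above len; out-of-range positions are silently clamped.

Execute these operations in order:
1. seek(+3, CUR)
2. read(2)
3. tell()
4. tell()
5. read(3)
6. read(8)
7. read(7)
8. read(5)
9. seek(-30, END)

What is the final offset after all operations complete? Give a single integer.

Answer: 0

Derivation:
After 1 (seek(+3, CUR)): offset=3
After 2 (read(2)): returned '5Q', offset=5
After 3 (tell()): offset=5
After 4 (tell()): offset=5
After 5 (read(3)): returned 'POT', offset=8
After 6 (read(8)): returned 'F1LQ453N', offset=16
After 7 (read(7)): returned 'ZAHS5OL', offset=23
After 8 (read(5)): returned 'LB5UV', offset=28
After 9 (seek(-30, END)): offset=0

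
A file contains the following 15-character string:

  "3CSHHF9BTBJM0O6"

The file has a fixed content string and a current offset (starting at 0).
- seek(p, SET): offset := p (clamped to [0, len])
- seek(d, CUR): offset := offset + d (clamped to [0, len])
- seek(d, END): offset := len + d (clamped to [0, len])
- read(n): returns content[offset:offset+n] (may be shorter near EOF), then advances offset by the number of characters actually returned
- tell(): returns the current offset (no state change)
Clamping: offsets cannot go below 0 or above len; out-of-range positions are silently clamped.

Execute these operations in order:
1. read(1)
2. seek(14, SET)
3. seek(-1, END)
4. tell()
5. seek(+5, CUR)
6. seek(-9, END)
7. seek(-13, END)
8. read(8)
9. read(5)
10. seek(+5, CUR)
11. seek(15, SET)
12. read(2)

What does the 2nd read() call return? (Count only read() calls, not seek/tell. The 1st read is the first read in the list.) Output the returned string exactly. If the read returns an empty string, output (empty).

After 1 (read(1)): returned '3', offset=1
After 2 (seek(14, SET)): offset=14
After 3 (seek(-1, END)): offset=14
After 4 (tell()): offset=14
After 5 (seek(+5, CUR)): offset=15
After 6 (seek(-9, END)): offset=6
After 7 (seek(-13, END)): offset=2
After 8 (read(8)): returned 'SHHF9BTB', offset=10
After 9 (read(5)): returned 'JM0O6', offset=15
After 10 (seek(+5, CUR)): offset=15
After 11 (seek(15, SET)): offset=15
After 12 (read(2)): returned '', offset=15

Answer: SHHF9BTB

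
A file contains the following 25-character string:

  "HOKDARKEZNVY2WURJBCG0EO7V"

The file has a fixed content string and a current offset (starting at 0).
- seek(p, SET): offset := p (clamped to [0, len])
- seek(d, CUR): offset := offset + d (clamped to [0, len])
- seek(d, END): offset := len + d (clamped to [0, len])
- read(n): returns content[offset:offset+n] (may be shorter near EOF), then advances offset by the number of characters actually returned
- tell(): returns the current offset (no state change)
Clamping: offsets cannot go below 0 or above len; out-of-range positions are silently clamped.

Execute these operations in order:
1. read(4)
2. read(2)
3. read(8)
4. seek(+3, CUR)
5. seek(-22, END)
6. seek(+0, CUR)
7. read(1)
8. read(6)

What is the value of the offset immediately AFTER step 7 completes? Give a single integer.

After 1 (read(4)): returned 'HOKD', offset=4
After 2 (read(2)): returned 'AR', offset=6
After 3 (read(8)): returned 'KEZNVY2W', offset=14
After 4 (seek(+3, CUR)): offset=17
After 5 (seek(-22, END)): offset=3
After 6 (seek(+0, CUR)): offset=3
After 7 (read(1)): returned 'D', offset=4

Answer: 4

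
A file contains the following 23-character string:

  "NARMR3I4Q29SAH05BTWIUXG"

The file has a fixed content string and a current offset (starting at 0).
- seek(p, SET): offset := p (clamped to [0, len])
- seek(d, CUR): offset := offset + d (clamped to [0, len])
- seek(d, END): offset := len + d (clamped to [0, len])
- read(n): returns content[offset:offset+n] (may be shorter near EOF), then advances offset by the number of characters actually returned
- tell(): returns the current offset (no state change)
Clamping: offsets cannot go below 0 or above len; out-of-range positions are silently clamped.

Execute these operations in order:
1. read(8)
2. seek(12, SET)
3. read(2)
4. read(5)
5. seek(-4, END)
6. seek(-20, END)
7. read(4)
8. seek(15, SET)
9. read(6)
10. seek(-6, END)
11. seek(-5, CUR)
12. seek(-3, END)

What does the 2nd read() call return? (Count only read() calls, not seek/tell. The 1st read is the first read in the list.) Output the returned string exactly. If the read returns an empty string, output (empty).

After 1 (read(8)): returned 'NARMR3I4', offset=8
After 2 (seek(12, SET)): offset=12
After 3 (read(2)): returned 'AH', offset=14
After 4 (read(5)): returned '05BTW', offset=19
After 5 (seek(-4, END)): offset=19
After 6 (seek(-20, END)): offset=3
After 7 (read(4)): returned 'MR3I', offset=7
After 8 (seek(15, SET)): offset=15
After 9 (read(6)): returned '5BTWIU', offset=21
After 10 (seek(-6, END)): offset=17
After 11 (seek(-5, CUR)): offset=12
After 12 (seek(-3, END)): offset=20

Answer: AH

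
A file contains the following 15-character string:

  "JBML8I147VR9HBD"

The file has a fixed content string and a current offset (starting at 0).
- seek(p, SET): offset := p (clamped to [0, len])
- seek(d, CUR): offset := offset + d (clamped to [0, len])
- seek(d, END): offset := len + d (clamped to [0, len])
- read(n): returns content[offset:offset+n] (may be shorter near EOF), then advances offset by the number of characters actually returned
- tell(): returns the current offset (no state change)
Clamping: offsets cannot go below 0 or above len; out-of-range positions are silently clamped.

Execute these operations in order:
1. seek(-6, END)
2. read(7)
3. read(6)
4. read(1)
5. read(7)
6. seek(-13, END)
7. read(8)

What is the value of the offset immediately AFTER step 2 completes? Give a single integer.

Answer: 15

Derivation:
After 1 (seek(-6, END)): offset=9
After 2 (read(7)): returned 'VR9HBD', offset=15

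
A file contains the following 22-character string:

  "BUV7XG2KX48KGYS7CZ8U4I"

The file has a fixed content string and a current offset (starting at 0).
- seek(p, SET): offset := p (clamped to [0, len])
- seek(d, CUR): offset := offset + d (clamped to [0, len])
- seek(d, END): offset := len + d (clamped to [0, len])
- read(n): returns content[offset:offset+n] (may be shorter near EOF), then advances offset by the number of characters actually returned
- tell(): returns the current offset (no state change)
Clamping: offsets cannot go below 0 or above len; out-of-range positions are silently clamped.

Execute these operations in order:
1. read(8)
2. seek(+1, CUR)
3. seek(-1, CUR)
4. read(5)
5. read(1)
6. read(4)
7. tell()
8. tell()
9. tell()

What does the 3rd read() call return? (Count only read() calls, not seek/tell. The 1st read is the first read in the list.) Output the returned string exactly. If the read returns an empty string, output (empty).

Answer: Y

Derivation:
After 1 (read(8)): returned 'BUV7XG2K', offset=8
After 2 (seek(+1, CUR)): offset=9
After 3 (seek(-1, CUR)): offset=8
After 4 (read(5)): returned 'X48KG', offset=13
After 5 (read(1)): returned 'Y', offset=14
After 6 (read(4)): returned 'S7CZ', offset=18
After 7 (tell()): offset=18
After 8 (tell()): offset=18
After 9 (tell()): offset=18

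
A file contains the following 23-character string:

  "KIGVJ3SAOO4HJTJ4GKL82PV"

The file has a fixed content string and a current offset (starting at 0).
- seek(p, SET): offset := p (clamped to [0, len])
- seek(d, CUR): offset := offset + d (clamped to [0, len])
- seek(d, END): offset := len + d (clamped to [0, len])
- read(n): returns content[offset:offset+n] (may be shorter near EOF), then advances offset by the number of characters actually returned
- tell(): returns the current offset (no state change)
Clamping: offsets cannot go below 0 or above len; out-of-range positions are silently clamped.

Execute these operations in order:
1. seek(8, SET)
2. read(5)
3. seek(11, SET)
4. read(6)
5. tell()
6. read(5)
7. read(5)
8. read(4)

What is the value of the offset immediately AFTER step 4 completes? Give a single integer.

Answer: 17

Derivation:
After 1 (seek(8, SET)): offset=8
After 2 (read(5)): returned 'OO4HJ', offset=13
After 3 (seek(11, SET)): offset=11
After 4 (read(6)): returned 'HJTJ4G', offset=17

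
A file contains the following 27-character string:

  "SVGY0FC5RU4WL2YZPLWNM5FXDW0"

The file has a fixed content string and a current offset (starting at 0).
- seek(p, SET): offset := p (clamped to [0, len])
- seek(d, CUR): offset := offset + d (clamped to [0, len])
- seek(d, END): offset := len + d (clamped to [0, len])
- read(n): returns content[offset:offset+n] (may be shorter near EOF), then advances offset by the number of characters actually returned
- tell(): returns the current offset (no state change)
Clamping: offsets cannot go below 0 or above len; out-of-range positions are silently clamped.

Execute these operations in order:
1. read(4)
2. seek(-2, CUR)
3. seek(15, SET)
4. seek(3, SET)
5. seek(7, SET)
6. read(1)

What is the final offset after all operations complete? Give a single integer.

After 1 (read(4)): returned 'SVGY', offset=4
After 2 (seek(-2, CUR)): offset=2
After 3 (seek(15, SET)): offset=15
After 4 (seek(3, SET)): offset=3
After 5 (seek(7, SET)): offset=7
After 6 (read(1)): returned '5', offset=8

Answer: 8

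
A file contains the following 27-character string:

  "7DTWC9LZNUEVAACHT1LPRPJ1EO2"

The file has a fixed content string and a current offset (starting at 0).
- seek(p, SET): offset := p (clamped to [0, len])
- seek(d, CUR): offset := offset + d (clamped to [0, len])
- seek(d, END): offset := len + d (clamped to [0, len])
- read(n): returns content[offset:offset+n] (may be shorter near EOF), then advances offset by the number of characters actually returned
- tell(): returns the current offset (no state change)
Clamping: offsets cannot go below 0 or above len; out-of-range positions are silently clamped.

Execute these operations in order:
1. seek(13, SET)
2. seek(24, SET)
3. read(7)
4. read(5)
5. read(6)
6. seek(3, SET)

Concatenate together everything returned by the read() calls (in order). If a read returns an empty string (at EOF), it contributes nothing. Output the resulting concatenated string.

After 1 (seek(13, SET)): offset=13
After 2 (seek(24, SET)): offset=24
After 3 (read(7)): returned 'EO2', offset=27
After 4 (read(5)): returned '', offset=27
After 5 (read(6)): returned '', offset=27
After 6 (seek(3, SET)): offset=3

Answer: EO2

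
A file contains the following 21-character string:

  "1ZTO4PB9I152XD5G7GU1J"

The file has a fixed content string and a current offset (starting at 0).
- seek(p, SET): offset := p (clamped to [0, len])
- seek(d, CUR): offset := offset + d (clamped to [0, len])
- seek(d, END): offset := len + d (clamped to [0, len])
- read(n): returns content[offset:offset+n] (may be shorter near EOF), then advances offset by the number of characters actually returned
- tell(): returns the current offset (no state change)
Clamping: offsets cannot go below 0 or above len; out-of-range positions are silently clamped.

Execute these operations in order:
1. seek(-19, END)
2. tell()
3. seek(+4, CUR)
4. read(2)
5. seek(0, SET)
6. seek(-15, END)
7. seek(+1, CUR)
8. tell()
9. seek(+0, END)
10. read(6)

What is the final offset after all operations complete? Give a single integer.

Answer: 21

Derivation:
After 1 (seek(-19, END)): offset=2
After 2 (tell()): offset=2
After 3 (seek(+4, CUR)): offset=6
After 4 (read(2)): returned 'B9', offset=8
After 5 (seek(0, SET)): offset=0
After 6 (seek(-15, END)): offset=6
After 7 (seek(+1, CUR)): offset=7
After 8 (tell()): offset=7
After 9 (seek(+0, END)): offset=21
After 10 (read(6)): returned '', offset=21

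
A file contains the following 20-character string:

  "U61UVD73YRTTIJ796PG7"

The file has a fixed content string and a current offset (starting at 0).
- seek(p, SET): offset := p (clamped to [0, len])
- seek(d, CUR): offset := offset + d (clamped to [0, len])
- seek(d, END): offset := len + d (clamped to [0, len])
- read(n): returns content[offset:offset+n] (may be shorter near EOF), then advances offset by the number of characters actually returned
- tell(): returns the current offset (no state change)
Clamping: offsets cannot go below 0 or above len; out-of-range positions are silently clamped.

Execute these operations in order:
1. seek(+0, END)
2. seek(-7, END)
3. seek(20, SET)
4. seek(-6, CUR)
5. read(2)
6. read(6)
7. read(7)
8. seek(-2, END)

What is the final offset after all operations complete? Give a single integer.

Answer: 18

Derivation:
After 1 (seek(+0, END)): offset=20
After 2 (seek(-7, END)): offset=13
After 3 (seek(20, SET)): offset=20
After 4 (seek(-6, CUR)): offset=14
After 5 (read(2)): returned '79', offset=16
After 6 (read(6)): returned '6PG7', offset=20
After 7 (read(7)): returned '', offset=20
After 8 (seek(-2, END)): offset=18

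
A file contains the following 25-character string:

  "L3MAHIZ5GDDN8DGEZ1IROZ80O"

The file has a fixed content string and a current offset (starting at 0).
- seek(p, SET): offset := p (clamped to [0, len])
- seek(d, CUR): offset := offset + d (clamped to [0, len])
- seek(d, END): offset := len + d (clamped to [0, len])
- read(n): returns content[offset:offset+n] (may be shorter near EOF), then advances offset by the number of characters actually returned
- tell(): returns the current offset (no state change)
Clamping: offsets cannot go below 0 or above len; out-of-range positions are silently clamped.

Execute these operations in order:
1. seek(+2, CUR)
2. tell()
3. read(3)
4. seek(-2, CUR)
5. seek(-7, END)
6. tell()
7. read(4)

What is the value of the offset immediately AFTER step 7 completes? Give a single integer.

Answer: 22

Derivation:
After 1 (seek(+2, CUR)): offset=2
After 2 (tell()): offset=2
After 3 (read(3)): returned 'MAH', offset=5
After 4 (seek(-2, CUR)): offset=3
After 5 (seek(-7, END)): offset=18
After 6 (tell()): offset=18
After 7 (read(4)): returned 'IROZ', offset=22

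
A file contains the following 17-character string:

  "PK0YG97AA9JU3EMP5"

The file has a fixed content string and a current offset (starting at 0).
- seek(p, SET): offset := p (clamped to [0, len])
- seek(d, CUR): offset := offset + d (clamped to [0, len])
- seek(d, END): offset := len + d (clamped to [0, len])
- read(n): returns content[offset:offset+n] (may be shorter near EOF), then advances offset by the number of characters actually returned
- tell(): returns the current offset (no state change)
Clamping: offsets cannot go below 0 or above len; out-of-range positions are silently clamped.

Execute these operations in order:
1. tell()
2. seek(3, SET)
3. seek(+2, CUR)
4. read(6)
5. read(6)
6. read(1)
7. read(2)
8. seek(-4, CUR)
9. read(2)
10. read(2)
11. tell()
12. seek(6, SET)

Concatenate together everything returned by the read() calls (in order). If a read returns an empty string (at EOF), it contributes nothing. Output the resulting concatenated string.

Answer: 97AA9JU3EMP5EMP5

Derivation:
After 1 (tell()): offset=0
After 2 (seek(3, SET)): offset=3
After 3 (seek(+2, CUR)): offset=5
After 4 (read(6)): returned '97AA9J', offset=11
After 5 (read(6)): returned 'U3EMP5', offset=17
After 6 (read(1)): returned '', offset=17
After 7 (read(2)): returned '', offset=17
After 8 (seek(-4, CUR)): offset=13
After 9 (read(2)): returned 'EM', offset=15
After 10 (read(2)): returned 'P5', offset=17
After 11 (tell()): offset=17
After 12 (seek(6, SET)): offset=6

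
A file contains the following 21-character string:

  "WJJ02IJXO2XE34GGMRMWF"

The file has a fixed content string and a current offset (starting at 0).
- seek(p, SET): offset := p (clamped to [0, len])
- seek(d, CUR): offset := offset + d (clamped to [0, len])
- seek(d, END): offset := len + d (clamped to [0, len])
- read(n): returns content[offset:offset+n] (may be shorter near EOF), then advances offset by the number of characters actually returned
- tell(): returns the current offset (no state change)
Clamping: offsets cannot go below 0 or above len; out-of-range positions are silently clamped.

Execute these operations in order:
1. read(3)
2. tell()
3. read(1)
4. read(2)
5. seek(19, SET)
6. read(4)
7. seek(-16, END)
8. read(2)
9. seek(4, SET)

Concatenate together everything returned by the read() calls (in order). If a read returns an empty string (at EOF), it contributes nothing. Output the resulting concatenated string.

After 1 (read(3)): returned 'WJJ', offset=3
After 2 (tell()): offset=3
After 3 (read(1)): returned '0', offset=4
After 4 (read(2)): returned '2I', offset=6
After 5 (seek(19, SET)): offset=19
After 6 (read(4)): returned 'WF', offset=21
After 7 (seek(-16, END)): offset=5
After 8 (read(2)): returned 'IJ', offset=7
After 9 (seek(4, SET)): offset=4

Answer: WJJ02IWFIJ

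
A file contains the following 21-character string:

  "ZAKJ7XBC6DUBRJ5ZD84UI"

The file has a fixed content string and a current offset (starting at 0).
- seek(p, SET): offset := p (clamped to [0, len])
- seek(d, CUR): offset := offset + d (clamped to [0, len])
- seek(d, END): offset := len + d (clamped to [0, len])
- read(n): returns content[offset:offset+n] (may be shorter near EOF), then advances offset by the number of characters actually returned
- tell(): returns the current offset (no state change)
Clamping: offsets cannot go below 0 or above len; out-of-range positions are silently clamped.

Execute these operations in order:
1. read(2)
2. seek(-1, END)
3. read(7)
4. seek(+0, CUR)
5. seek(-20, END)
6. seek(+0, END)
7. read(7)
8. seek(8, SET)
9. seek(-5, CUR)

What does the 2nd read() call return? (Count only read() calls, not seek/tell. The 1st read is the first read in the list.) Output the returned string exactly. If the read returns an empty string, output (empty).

Answer: I

Derivation:
After 1 (read(2)): returned 'ZA', offset=2
After 2 (seek(-1, END)): offset=20
After 3 (read(7)): returned 'I', offset=21
After 4 (seek(+0, CUR)): offset=21
After 5 (seek(-20, END)): offset=1
After 6 (seek(+0, END)): offset=21
After 7 (read(7)): returned '', offset=21
After 8 (seek(8, SET)): offset=8
After 9 (seek(-5, CUR)): offset=3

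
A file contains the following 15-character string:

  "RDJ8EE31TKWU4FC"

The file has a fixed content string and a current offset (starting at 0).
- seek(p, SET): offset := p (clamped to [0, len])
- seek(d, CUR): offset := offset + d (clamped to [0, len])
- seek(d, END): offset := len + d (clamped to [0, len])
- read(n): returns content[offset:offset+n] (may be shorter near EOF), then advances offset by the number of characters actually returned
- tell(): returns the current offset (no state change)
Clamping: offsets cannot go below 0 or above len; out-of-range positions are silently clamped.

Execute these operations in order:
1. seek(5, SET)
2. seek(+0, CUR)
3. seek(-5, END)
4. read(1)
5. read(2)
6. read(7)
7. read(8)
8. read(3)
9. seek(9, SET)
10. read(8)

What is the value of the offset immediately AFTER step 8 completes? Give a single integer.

After 1 (seek(5, SET)): offset=5
After 2 (seek(+0, CUR)): offset=5
After 3 (seek(-5, END)): offset=10
After 4 (read(1)): returned 'W', offset=11
After 5 (read(2)): returned 'U4', offset=13
After 6 (read(7)): returned 'FC', offset=15
After 7 (read(8)): returned '', offset=15
After 8 (read(3)): returned '', offset=15

Answer: 15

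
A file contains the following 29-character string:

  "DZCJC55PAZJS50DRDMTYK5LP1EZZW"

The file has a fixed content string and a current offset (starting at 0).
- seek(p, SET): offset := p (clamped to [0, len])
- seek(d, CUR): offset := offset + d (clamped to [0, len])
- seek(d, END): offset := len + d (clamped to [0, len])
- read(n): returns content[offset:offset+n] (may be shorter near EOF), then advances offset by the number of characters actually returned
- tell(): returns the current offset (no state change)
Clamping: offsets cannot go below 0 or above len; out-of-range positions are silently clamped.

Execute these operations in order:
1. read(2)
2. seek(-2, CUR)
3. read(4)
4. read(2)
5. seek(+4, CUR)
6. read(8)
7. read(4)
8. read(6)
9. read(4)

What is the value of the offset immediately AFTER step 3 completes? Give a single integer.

After 1 (read(2)): returned 'DZ', offset=2
After 2 (seek(-2, CUR)): offset=0
After 3 (read(4)): returned 'DZCJ', offset=4

Answer: 4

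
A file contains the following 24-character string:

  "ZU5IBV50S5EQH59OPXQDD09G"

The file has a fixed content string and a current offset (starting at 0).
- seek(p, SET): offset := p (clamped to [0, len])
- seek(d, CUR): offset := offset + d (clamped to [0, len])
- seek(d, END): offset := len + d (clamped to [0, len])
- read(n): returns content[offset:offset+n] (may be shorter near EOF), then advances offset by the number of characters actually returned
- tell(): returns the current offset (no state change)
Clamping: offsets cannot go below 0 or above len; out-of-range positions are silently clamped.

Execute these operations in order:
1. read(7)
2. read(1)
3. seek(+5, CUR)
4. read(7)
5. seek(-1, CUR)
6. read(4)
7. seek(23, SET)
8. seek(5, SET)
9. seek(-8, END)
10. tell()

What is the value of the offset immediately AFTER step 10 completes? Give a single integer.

After 1 (read(7)): returned 'ZU5IBV5', offset=7
After 2 (read(1)): returned '0', offset=8
After 3 (seek(+5, CUR)): offset=13
After 4 (read(7)): returned '59OPXQD', offset=20
After 5 (seek(-1, CUR)): offset=19
After 6 (read(4)): returned 'DD09', offset=23
After 7 (seek(23, SET)): offset=23
After 8 (seek(5, SET)): offset=5
After 9 (seek(-8, END)): offset=16
After 10 (tell()): offset=16

Answer: 16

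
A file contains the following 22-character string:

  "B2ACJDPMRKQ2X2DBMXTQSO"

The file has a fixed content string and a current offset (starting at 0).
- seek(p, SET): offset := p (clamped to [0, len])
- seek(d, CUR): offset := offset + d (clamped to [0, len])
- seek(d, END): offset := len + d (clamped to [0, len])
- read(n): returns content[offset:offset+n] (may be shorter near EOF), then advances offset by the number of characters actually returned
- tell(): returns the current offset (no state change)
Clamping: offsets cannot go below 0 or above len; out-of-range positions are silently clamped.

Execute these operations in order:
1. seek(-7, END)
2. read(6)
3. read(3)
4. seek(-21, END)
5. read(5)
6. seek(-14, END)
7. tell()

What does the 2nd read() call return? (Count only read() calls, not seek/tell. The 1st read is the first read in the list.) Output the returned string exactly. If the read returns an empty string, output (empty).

After 1 (seek(-7, END)): offset=15
After 2 (read(6)): returned 'BMXTQS', offset=21
After 3 (read(3)): returned 'O', offset=22
After 4 (seek(-21, END)): offset=1
After 5 (read(5)): returned '2ACJD', offset=6
After 6 (seek(-14, END)): offset=8
After 7 (tell()): offset=8

Answer: O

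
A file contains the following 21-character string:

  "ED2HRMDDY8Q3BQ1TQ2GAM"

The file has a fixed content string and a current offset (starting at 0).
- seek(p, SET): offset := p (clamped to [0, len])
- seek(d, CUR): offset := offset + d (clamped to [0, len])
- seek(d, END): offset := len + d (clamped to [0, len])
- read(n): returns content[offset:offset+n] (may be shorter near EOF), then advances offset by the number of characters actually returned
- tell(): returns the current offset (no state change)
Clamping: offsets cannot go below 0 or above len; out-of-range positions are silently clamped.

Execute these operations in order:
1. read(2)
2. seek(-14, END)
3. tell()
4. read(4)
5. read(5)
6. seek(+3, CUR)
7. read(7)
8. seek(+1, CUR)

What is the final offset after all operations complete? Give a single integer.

Answer: 21

Derivation:
After 1 (read(2)): returned 'ED', offset=2
After 2 (seek(-14, END)): offset=7
After 3 (tell()): offset=7
After 4 (read(4)): returned 'DY8Q', offset=11
After 5 (read(5)): returned '3BQ1T', offset=16
After 6 (seek(+3, CUR)): offset=19
After 7 (read(7)): returned 'AM', offset=21
After 8 (seek(+1, CUR)): offset=21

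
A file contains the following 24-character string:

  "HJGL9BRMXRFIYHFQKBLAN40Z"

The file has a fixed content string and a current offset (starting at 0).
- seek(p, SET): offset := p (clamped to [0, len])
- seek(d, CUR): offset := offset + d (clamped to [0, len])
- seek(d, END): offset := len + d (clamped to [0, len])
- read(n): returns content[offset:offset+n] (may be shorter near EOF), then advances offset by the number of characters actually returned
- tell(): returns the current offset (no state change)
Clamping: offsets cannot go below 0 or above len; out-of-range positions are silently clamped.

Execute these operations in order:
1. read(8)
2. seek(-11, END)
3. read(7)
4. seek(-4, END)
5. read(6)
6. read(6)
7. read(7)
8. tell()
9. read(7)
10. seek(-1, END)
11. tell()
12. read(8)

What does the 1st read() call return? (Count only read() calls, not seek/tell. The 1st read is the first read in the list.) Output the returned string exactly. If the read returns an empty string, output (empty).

Answer: HJGL9BRM

Derivation:
After 1 (read(8)): returned 'HJGL9BRM', offset=8
After 2 (seek(-11, END)): offset=13
After 3 (read(7)): returned 'HFQKBLA', offset=20
After 4 (seek(-4, END)): offset=20
After 5 (read(6)): returned 'N40Z', offset=24
After 6 (read(6)): returned '', offset=24
After 7 (read(7)): returned '', offset=24
After 8 (tell()): offset=24
After 9 (read(7)): returned '', offset=24
After 10 (seek(-1, END)): offset=23
After 11 (tell()): offset=23
After 12 (read(8)): returned 'Z', offset=24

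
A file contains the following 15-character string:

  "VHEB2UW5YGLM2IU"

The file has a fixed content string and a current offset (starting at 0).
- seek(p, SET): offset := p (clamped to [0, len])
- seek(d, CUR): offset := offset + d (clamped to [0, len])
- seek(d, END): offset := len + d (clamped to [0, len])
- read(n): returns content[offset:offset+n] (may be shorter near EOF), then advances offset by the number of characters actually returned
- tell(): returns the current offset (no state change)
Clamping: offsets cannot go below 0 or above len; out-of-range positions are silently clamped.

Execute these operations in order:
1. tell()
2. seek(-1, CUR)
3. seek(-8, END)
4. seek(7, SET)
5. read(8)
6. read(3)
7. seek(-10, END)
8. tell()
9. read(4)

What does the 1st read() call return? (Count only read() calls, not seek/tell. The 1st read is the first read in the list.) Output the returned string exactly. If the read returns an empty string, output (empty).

After 1 (tell()): offset=0
After 2 (seek(-1, CUR)): offset=0
After 3 (seek(-8, END)): offset=7
After 4 (seek(7, SET)): offset=7
After 5 (read(8)): returned '5YGLM2IU', offset=15
After 6 (read(3)): returned '', offset=15
After 7 (seek(-10, END)): offset=5
After 8 (tell()): offset=5
After 9 (read(4)): returned 'UW5Y', offset=9

Answer: 5YGLM2IU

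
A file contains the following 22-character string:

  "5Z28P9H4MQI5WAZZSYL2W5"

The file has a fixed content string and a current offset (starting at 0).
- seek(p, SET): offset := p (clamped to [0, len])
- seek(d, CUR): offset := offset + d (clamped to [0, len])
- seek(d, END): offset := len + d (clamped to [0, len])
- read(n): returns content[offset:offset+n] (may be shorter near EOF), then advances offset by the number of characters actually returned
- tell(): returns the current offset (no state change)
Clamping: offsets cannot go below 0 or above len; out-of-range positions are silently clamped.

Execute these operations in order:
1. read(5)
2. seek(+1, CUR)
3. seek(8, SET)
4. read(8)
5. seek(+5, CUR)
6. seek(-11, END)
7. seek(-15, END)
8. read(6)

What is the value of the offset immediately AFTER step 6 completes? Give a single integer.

After 1 (read(5)): returned '5Z28P', offset=5
After 2 (seek(+1, CUR)): offset=6
After 3 (seek(8, SET)): offset=8
After 4 (read(8)): returned 'MQI5WAZZ', offset=16
After 5 (seek(+5, CUR)): offset=21
After 6 (seek(-11, END)): offset=11

Answer: 11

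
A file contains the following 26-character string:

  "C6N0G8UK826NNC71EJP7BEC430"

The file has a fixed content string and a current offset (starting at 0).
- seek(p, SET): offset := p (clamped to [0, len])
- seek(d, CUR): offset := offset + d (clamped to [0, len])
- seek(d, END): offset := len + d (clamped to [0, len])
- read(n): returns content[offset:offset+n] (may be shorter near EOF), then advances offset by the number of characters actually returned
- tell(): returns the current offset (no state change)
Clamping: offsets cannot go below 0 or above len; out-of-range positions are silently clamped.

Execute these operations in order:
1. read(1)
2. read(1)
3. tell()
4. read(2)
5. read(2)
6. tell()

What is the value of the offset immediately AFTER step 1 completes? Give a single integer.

Answer: 1

Derivation:
After 1 (read(1)): returned 'C', offset=1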